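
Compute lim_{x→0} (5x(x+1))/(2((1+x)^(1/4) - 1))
Both numerator and denominator → 0 as x → 0; this is a 0/0 indeterminate form.
Expand each to leading order near x = 0: numerator ~ 5·x, denominator ~ x/2.
The limit of the ratio is 10.

Final answer: 10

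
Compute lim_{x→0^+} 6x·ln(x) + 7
The product is a 0·∞ indeterminate form at x → 0⁺.
Rewrite the product as 6·ln(x) / x^(-1) and apply L'Hôpital, or use the standard hierarchy x^(-1) ≫ |ln x| as x → 0⁺.
The indeterminate product → 0, so the limit = 7.

Final answer: 7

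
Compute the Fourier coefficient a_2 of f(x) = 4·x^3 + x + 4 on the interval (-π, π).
a_2 = (1/π) ∫_{-π}^{π} f(x)·cos(2x) dx.
Evaluate the integral (use parity and integration by parts as needed): a_2 = 0.

Final answer: 0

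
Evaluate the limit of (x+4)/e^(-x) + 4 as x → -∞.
The quotient is an ∞/∞ indeterminate form as x → -∞.
Compare growth rates of the dominant terms (exponentials ≫ polynomials ≫ logarithms), or apply L'Hôpital's rule; the quotient → 0.
Adding the constant: 0 + 4 = 4. Limit = 4.

Final answer: 4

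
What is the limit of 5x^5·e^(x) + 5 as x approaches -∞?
The product is a 0·∞ indeterminate form at x → -∞.
Rewrite the product as 5x^5 / e^(-x) (an ∞/∞ form) and apply L'Hôpital, or use the standard hierarchy e^(|x|) ≫ |x^5| as x → -∞.
The indeterminate product → 0, so the limit = 5.

Final answer: 5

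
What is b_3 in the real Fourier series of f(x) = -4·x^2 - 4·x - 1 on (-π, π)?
b_3 = (1/π) ∫_{-π}^{π} f(x)·sin(3x) dx.
Evaluate the integral (use parity and integration by parts as needed): b_3 = -8/3.

Final answer: -8/3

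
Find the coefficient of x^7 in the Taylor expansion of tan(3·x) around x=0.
Expand to order 7: tan(3·x) = 4131·x^7/35 + 162·x^5/5 + 9·x^3 + 3·x + O(x^8).
The coefficient of x^7 is 4131/35.

Final answer: 4131/35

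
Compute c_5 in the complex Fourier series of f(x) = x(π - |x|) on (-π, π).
Compute the real Fourier coefficients first: a_5 = 0, b_5 = 8/(125·π).
Then c_5 = (a_5 − i·b_5)/2 = -4·i/(125·π).

Final answer: -4·i/(125·π)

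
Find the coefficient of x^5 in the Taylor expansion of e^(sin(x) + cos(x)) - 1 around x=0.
Expand to order 5: e^(sin(x) + cos(x)) - 1 = e·x^5/10 - 5·e·x^4/24 - e·x^3/2 + e·x - 1 + e + O(x^6).
The coefficient of x^5 is e/10.

Final answer: e/10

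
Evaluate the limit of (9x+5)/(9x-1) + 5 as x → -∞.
Evaluate the dominant behaviour as x → -∞; each term tends to a finite value or vanishes.
Limit = 6.

Final answer: 6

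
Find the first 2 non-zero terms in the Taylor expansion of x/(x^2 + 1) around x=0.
-x^3 + x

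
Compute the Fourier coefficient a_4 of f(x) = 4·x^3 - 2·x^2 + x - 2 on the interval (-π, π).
a_4 = (1/π) ∫_{-π}^{π} f(x)·cos(4x) dx.
Evaluate the integral (use parity and integration by parts as needed): a_4 = -1/2.

Final answer: -1/2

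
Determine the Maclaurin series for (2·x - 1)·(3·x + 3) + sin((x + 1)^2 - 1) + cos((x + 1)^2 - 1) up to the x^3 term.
-10·x^3/3 + 5·x^2 + 5·x - 2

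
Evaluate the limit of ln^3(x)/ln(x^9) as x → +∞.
This is an ∞/∞ indeterminate form as x → +∞.
Write ln(x^9) = 9·ln(x), reducing the quotient to ln^2(x)/9 → ∞.
Limit = ∞.

Final answer: ∞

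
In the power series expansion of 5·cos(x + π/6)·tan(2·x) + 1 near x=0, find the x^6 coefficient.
Expand to order 6: 5·cos(x + π/6)·tan(2·x) + 1 = -691·x^6/72 + 181·√(3)·x^5/24 - 35·x^4/6 + 25·√(3)·x^3/6 - 5·x^2 + 5·√(3)·x + 1 + O(x^7).
The coefficient of x^6 is -691/72.

Final answer: -691/72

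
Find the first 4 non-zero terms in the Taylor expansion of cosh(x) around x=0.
x^6/720 + x^4/24 + x^2/2 + 1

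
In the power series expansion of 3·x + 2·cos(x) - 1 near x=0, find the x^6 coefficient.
Expand to order 6: 3·x + 2·cos(x) - 1 = -x^6/360 + x^4/12 - x^2 + 3·x + 1 + O(x^7).
The coefficient of x^6 is -1/360.

Final answer: -1/360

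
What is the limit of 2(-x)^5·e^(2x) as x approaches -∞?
This is a 0·∞ indeterminate form at x → -∞.
Rewrite the product as 2(-x)^5 / e^(-2x) (an ∞/∞ form) and apply L'Hôpital, or use the standard hierarchy e^(2|x|) ≫ |(-x)^5| as x → -∞.
The indeterminate product → 0, so the limit = 0.

Final answer: 0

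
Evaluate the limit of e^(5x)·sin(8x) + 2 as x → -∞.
Evaluate the dominant behaviour as x → -∞; each term tends to a finite value or vanishes.
Limit = 2.

Final answer: 2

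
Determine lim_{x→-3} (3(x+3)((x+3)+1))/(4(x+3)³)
Both numerator and denominator → 0 as x → -3; this is a 0/0 indeterminate form.
Expand each to leading order near x = -3: numerator ~ 3·(x + 3), denominator ~ 4·(x + 3)^3.
The limit of the ratio is ∞.

Final answer: ∞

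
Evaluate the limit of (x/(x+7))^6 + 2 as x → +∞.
As x → +∞: x/(x+7) = 1/(1 + 7/x) → 1, and the 6th power of a limit-1 base also → 1; with the additive constant, 1 + 2 = 3.
Limit = 3.

Final answer: 3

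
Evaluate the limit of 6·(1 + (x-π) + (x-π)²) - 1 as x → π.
Direct substitution at x = π gives 5.

Final answer: 5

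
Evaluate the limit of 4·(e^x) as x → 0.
Direct substitution at x = 0 gives 4.

Final answer: 4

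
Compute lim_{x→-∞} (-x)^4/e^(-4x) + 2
The quotient is an ∞/∞ indeterminate form as x → -∞.
Compare growth rates of the dominant terms (exponentials ≫ polynomials ≫ logarithms), or apply L'Hôpital's rule; the quotient → 0.
Adding the constant: 0 + 2 = 2. Limit = 2.

Final answer: 2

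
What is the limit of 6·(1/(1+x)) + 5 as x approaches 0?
Direct substitution at x = 0 gives 11.

Final answer: 11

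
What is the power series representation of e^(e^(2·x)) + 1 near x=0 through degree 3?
20·e·x^3/3 + 4·e·x^2 + 2·e·x + 1 + e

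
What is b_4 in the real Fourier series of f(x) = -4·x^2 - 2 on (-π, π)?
b_4 = (1/π) ∫_{-π}^{π} f(x)·sin(4x) dx.
Evaluate the integral (use parity and integration by parts as needed): b_4 = 0.

Final answer: 0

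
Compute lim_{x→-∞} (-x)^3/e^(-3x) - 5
The quotient is an ∞/∞ indeterminate form as x → -∞.
Compare growth rates of the dominant terms (exponentials ≫ polynomials ≫ logarithms), or apply L'Hôpital's rule; the quotient → 0.
Adding the constant: 0 - 5 = -5. Limit = -5.

Final answer: -5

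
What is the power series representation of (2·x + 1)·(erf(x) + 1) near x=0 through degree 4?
-4·x^4/(3·√(π)) - 2·x^3/(3·√(π)) + 4·x^2/√(π) + x·(2/√(π) + 2) + 1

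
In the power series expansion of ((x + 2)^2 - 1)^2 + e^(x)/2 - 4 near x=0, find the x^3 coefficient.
Expand to order 3: ((x + 2)^2 - 1)^2 + e^(x)/2 - 4 = 97·x^3/12 + 89·x^2/4 + 49·x/2 + 11/2 + O(x^4).
The coefficient of x^3 is 97/12.

Final answer: 97/12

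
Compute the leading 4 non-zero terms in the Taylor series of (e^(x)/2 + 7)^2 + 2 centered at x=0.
3·x^3/2 + 4·x^2 + 15·x/2 + 233/4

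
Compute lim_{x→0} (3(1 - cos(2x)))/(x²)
Both numerator and denominator → 0 as x → 0; this is a 0/0 indeterminate form.
Expand each to leading order near x = 0: numerator ~ 6·x^2, denominator ~ x^2.
The limit of the ratio is 6.

Final answer: 6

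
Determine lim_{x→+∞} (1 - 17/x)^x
As x → +∞: this is the defining limit (1 - 17/x)^x → e^(-17).
Limit = e^(-17).

Final answer: e^(-17)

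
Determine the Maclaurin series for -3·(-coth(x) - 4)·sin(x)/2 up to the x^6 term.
127·x^6/10080 + x^5/20 - 5·x^4/48 - x^3 + x^2/4 + 6·x + 3/2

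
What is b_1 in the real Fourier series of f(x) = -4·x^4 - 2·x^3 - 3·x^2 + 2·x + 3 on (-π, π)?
b_1 = (1/π) ∫_{-π}^{π} f(x)·sin(1x) dx.
Evaluate the integral (use parity and integration by parts as needed): b_1 = 28 - 4·π^2.

Final answer: 28 - 4·π^2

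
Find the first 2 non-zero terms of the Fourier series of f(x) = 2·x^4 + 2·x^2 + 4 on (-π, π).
(88 - 16·π^2)·cos(x) + 4 + 2·π^2/3 + 2·π^4/5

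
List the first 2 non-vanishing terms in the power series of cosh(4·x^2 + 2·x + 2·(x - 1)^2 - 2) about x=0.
2·x^2 + 1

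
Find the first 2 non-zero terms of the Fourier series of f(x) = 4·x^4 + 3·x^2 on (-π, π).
(180 - 32·π^2)·cos(x) + π^2 + 4·π^4/5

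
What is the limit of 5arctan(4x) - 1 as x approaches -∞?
Evaluate the dominant behaviour as x → -∞; each term tends to a finite value or vanishes.
Limit = -5·π/2 - 1.

Final answer: -5·π/2 - 1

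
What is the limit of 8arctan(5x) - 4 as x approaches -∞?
Evaluate the dominant behaviour as x → -∞; each term tends to a finite value or vanishes.
Limit = -4·π - 4.

Final answer: -4·π - 4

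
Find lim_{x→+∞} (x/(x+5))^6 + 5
As x → +∞: x/(x+5) = 1/(1 + 5/x) → 1, and the 6th power of a limit-1 base also → 1; with the additive constant, 1 + 5 = 6.
Limit = 6.

Final answer: 6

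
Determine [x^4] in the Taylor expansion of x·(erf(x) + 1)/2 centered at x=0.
Expand to order 4: x·(erf(x) + 1)/2 = -x^4/(3·√(π)) + x^2/√(π) + x/2 + O(x^5).
The coefficient of x^4 is -1/(3·√(π)).

Final answer: -1/(3·√(π))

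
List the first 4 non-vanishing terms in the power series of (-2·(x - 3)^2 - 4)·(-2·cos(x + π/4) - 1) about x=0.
23·√(2)·x^3/3 + x^2·(2 + 3·√(2)) + x·(-34·√(2) - 12) + 22 + 22·√(2)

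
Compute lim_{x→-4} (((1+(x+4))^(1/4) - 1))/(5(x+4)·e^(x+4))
Both numerator and denominator → 0 as x → -4; this is a 0/0 indeterminate form.
Expand each to leading order near x = -4: numerator ~ (x + 4)/4, denominator ~ 5·(x + 4).
The limit of the ratio is 1/20.

Final answer: 1/20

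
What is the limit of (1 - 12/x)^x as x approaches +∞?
As x → +∞: this is the defining limit (1 - 12/x)^x → e^(-12).
Limit = e^(-12).

Final answer: e^(-12)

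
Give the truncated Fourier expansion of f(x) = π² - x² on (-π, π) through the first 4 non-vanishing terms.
4·cos(x) - cos(2·x) + 4·cos(3·x)/9 + 2·π^2/3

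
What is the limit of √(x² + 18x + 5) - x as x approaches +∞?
This is an ∞ − ∞ indeterminate form.
Multiply and divide by the conjugate √(x²+18x + 5) + x; the x² terms cancel, leaving (18x + 5)/(√(x²+18x + 5)+x) → 18/2 = 9.
Limit = 9.

Final answer: 9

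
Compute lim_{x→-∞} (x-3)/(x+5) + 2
Evaluate the dominant behaviour as x → -∞; each term tends to a finite value or vanishes.
Limit = 3.

Final answer: 3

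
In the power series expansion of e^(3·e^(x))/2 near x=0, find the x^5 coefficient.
Expand to order 5: e^(3·e^(x))/2 = 311·x^5·e^(3)/40 + 103·x^4·e^(3)/16 + 19·x^3·e^(3)/4 + 3·x^2·e^(3) + 3·x·e^(3)/2 + e^(3)/2 + O(x^6).
The coefficient of x^5 is 311·e^(3)/40.

Final answer: 311·e^(3)/40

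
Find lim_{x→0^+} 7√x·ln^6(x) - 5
The product is a 0·∞ indeterminate form at x → 0⁺.
Rewrite the product as 7·ln^6(x) / x^(-1/2) and apply L'Hôpital, or use the standard hierarchy x^(-1/2) ≫ |ln x|^6 as x → 0⁺.
The indeterminate product → 0, so the limit = -5.

Final answer: -5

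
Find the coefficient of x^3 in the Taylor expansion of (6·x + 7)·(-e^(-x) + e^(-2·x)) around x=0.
Expand to order 3: (6·x + 7)·(-e^(-x) + e^(-2·x)) = 5·x^3/6 + 9·x^2/2 - 7·x + O(x^4).
The coefficient of x^3 is 5/6.

Final answer: 5/6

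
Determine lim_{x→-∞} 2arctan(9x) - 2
Evaluate the dominant behaviour as x → -∞; each term tends to a finite value or vanishes.
Limit = -π - 2.

Final answer: -π - 2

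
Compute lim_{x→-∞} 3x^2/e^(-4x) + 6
The quotient is an ∞/∞ indeterminate form as x → -∞.
Compare growth rates of the dominant terms (exponentials ≫ polynomials ≫ logarithms), or apply L'Hôpital's rule; the quotient → 0.
Adding the constant: 0 + 6 = 6. Limit = 6.

Final answer: 6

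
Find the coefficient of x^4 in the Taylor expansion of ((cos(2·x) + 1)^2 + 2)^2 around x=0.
Expand to order 4: ((cos(2·x) + 1)^2 + 2)^2 = 144·x^4 - 96·x^2 + 36 + O(x^5).
The coefficient of x^4 is 144.

Final answer: 144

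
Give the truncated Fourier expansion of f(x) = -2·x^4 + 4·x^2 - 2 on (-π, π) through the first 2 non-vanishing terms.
(-112 + 16·π^2)·cos(x) - 2·π^4/5 - 2 + 4·π^2/3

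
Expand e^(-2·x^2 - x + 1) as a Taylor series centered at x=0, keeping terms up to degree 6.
-299·e·x^6/720 - 67·e·x^5/40 + 25·e·x^4/24 + 11·e·x^3/6 - 3·e·x^2/2 - e·x + e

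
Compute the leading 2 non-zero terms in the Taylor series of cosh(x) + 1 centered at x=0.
x^2/2 + 2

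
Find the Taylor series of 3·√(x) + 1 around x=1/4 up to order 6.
5/2 + 3·(x - 1/4) - 3·(x - 1/4)^2 + 6·(x - 1/4)^3 - 15·(x - 1/4)^4 + 42·(x - 1/4)^5 - 126·(x - 1/4)^6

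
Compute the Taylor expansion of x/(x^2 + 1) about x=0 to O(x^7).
x^5 - x^3 + x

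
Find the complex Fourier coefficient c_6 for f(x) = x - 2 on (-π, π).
Compute the real Fourier coefficients first: a_6 = 0, b_6 = -1/3.
Then c_6 = (a_6 − i·b_6)/2 = i/6.

Final answer: i/6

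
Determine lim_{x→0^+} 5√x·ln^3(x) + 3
The product is a 0·∞ indeterminate form at x → 0⁺.
Rewrite the product as 5·ln^3(x) / x^(-1/2) and apply L'Hôpital, or use the standard hierarchy x^(-1/2) ≫ |ln x|^3 as x → 0⁺.
The indeterminate product → 0, so the limit = 3.

Final answer: 3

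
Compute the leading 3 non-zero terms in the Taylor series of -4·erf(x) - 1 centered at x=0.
8·x^3/(3·√(π)) - 8·x/√(π) - 1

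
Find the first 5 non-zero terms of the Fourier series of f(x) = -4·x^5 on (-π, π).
(-960 - 8·π^4 + 160·π^2)·sin(x) + (-20·π^2 + 30 + 4·π^4)·sin(2·x) + (-8·π^4/3 - 320/81 + 160·π^2/27)·sin(3·x) + (-5·π^2/2 + 15/16 + 2·π^4)·sin(4·x) + (-8·π^4/5 - 192/625 + 32·π^2/25)·sin(5·x)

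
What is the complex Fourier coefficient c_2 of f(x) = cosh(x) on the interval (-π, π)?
Compute the real Fourier coefficients first: a_2 = 2·sinh(π)/(5·π), b_2 = 0.
Then c_2 = (a_2 − i·b_2)/2 = sinh(π)/(5·π).

Final answer: sinh(π)/(5·π)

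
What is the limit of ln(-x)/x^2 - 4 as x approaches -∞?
The quotient is an ∞/∞ indeterminate form as x → -∞.
Compare growth rates of the dominant terms (exponentials ≫ polynomials ≫ logarithms), or apply L'Hôpital's rule; the quotient → 0.
Adding the constant: 0 - 4 = -4. Limit = -4.

Final answer: -4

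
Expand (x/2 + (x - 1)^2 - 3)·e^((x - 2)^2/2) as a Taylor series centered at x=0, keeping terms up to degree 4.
29·x^4·e^(2)/12 - 13·x^3·e^(2)/12 - x^2·e^(2) + 5·x·e^(2)/2 - 2·e^(2)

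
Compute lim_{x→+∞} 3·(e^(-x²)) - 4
Evaluate the dominant behaviour as x → +∞; each term tends to a finite value or vanishes.
Limit = -4.

Final answer: -4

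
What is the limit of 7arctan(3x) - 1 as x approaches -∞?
Evaluate the dominant behaviour as x → -∞; each term tends to a finite value or vanishes.
Limit = -7·π/2 - 1.

Final answer: -7·π/2 - 1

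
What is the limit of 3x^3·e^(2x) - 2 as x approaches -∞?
The product is a 0·∞ indeterminate form at x → -∞.
Rewrite the product as 3x^3 / e^(-2x) (an ∞/∞ form) and apply L'Hôpital, or use the standard hierarchy e^(2|x|) ≫ |x^3| as x → -∞.
The indeterminate product → 0, so the limit = -2.

Final answer: -2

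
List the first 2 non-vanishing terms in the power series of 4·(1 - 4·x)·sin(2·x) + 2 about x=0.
8·x + 2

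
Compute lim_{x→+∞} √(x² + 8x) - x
This is an ∞ − ∞ indeterminate form.
Multiply and divide by the conjugate √(x²+8x) + x; the x² terms cancel, leaving (8x)/(√(x²+8x)+x) → 8/2 = 4.
Limit = 4.

Final answer: 4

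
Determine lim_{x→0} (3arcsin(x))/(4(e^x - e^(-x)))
Both numerator and denominator → 0 as x → 0; this is a 0/0 indeterminate form.
Expand each to leading order near x = 0: numerator ~ 3·x, denominator ~ 8·x.
The limit of the ratio is 3/8.

Final answer: 3/8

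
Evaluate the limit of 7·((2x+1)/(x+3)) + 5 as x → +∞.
Evaluate the dominant behaviour as x → +∞; each term tends to a finite value or vanishes.
Limit = 19.

Final answer: 19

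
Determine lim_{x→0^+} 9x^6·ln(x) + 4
The product is a 0·∞ indeterminate form at x → 0⁺.
Rewrite the product as 9·ln(x) / x^(-6) and apply L'Hôpital, or use the standard hierarchy x^(-6) ≫ |ln x| as x → 0⁺.
The indeterminate product → 0, so the limit = 4.

Final answer: 4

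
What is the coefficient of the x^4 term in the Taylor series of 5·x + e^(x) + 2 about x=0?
Expand to order 4: 5·x + e^(x) + 2 = x^4/24 + x^3/6 + x^2/2 + 6·x + 3 + O(x^5).
The coefficient of x^4 is 1/24.

Final answer: 1/24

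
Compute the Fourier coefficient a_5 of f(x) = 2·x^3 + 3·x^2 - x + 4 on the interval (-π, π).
a_5 = (1/π) ∫_{-π}^{π} f(x)·cos(5x) dx.
Evaluate the integral (use parity and integration by parts as needed): a_5 = -12/25.

Final answer: -12/25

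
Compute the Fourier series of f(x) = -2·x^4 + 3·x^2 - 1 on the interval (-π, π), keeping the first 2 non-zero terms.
(-108 + 16·π^2)·cos(x) - 2·π^4/5 - 1 + π^2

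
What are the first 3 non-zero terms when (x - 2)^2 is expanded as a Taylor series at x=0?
x^2 - 4·x + 4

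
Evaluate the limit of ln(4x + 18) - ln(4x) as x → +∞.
This is an ∞ − ∞ indeterminate form.
Combine the logarithms: ln(4x+18) − ln(4x) = ln((4x+18)/(4x)) = ln(1 + 18/(4x)) → ln(1) = 0.
Limit = 0.

Final answer: 0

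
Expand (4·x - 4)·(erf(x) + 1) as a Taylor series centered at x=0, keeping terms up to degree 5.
-4·x^5/(5·√(π)) - 8·x^4/(3·√(π)) + 8·x^3/(3·√(π)) + 8·x^2/√(π) + x·(4 - 8/√(π)) - 4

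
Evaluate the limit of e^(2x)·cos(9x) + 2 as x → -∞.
Evaluate the dominant behaviour as x → -∞; each term tends to a finite value or vanishes.
Limit = 2.

Final answer: 2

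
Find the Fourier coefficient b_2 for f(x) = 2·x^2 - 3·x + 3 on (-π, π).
b_2 = (1/π) ∫_{-π}^{π} f(x)·sin(2x) dx.
Evaluate the integral (use parity and integration by parts as needed): b_2 = 3.

Final answer: 3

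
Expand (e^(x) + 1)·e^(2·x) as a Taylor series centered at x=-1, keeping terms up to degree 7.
(1 + e)·e^(-3) + (3 + 2·e)·e^(-3)·(x + 1) + (9 + 4·e)·e^(-3)·(x + 1)^2/2 + (8·e + 27)·e^(-3)·(x + 1)^3/6 + (16·e + 81)·e^(-3)·(x + 1)^4/24 + (32·e + 243)·e^(-3)·(x + 1)^5/120 + (64·e + 729)·e^(-3)·(x + 1)^6/720 + (128·e + 2187)·e^(-3)·(x + 1)^7/5040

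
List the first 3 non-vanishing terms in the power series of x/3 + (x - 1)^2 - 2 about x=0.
x^2 - 5·x/3 - 1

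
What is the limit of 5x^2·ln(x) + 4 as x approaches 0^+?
The product is a 0·∞ indeterminate form at x → 0⁺.
Rewrite the product as 5·ln(x) / x^(-2) and apply L'Hôpital, or use the standard hierarchy x^(-2) ≫ |ln x| as x → 0⁺.
The indeterminate product → 0, so the limit = 4.

Final answer: 4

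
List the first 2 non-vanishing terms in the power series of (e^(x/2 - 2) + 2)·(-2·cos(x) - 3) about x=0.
-5·x·e^(-2)/2 - 10 - 5·e^(-2)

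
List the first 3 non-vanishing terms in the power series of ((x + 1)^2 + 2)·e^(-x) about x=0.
x^2/2 - x + 3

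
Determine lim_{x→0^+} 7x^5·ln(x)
This is a 0·∞ indeterminate form at x → 0⁺.
Rewrite the product as 7·ln(x) / x^(-5) and apply L'Hôpital, or use the standard hierarchy x^(-5) ≫ |ln x| as x → 0⁺.
The indeterminate product → 0, so the limit = 0.

Final answer: 0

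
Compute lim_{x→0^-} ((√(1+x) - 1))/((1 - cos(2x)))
Both numerator and denominator → 0 as x → 0^-; this is a 0/0 indeterminate form.
Expand each to leading order near x = 0: numerator ~ x/2, denominator ~ 2·x^2.
The limit of the ratio is -∞.

Final answer: -∞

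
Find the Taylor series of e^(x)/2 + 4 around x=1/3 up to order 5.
e^(1/3)/2 + 4 + e^(1/3)·(x - 1/3)/2 + e^(1/3)·(x - 1/3)^2/4 + e^(1/3)·(x - 1/3)^3/12 + e^(1/3)·(x - 1/3)^4/48 + e^(1/3)·(x - 1/3)^5/240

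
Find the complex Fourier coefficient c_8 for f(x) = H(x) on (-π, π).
Compute the real Fourier coefficients first: a_8 = 0, b_8 = 0.
Then c_8 = (a_8 − i·b_8)/2 = 0.

Final answer: 0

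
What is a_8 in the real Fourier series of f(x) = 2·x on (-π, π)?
a_8 = (1/π) ∫_{-π}^{π} f(x)·cos(8x) dx.
Evaluate the integral (use parity and integration by parts as needed): a_8 = 0.

Final answer: 0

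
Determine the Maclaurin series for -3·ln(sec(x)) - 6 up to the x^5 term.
-x^4/4 - 3·x^2/2 - 6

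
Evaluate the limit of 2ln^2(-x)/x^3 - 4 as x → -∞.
The quotient is an ∞/∞ indeterminate form as x → -∞.
Compare growth rates of the dominant terms (exponentials ≫ polynomials ≫ logarithms), or apply L'Hôpital's rule; the quotient → 0.
Adding the constant: 0 - 4 = -4. Limit = -4.

Final answer: -4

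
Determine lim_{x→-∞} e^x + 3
Evaluate the dominant behaviour as x → -∞; each term tends to a finite value or vanishes.
Limit = 3.

Final answer: 3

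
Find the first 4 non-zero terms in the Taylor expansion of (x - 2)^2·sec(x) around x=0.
-2·x^3 + 3·x^2 - 4·x + 4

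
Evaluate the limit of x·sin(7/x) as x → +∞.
As x → +∞: let u = 7/x → 0⁺; then x·sin(7/x) = 7·sin(u)/u → 7·1 = 7.
Limit = 7.

Final answer: 7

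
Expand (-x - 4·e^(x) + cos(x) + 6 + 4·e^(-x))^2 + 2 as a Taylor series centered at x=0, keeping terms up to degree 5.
-7·x^5/20 + 149·x^4/6 - 29·x^3/3 + 74·x^2 - 126·x + 51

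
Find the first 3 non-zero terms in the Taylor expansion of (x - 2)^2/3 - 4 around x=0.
x^2/3 - 4·x/3 - 8/3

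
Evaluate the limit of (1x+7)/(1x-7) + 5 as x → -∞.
Evaluate the dominant behaviour as x → -∞; each term tends to a finite value or vanishes.
Limit = 6.

Final answer: 6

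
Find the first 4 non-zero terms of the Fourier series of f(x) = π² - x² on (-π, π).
4·cos(x) - cos(2·x) + 4·cos(3·x)/9 + 2·π^2/3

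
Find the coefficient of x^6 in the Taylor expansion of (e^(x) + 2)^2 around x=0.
Expand to order 6: (e^(x) + 2)^2 = 17·x^6/180 + 3·x^5/10 + 5·x^4/6 + 2·x^3 + 4·x^2 + 6·x + 9 + O(x^7).
The coefficient of x^6 is 17/180.

Final answer: 17/180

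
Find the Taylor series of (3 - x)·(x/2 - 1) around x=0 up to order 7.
-x^2/2 + 5·x/2 - 3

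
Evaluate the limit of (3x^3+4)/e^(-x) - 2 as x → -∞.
The quotient is an ∞/∞ indeterminate form as x → -∞.
Compare growth rates of the dominant terms (exponentials ≫ polynomials ≫ logarithms), or apply L'Hôpital's rule; the quotient → 0.
Adding the constant: 0 - 2 = -2. Limit = -2.

Final answer: -2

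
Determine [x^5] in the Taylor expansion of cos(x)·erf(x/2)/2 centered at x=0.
Expand to order 5: cos(x)·erf(x/2)/2 = 43·x^5/(960·√(π)) - 7·x^3/(24·√(π)) + x/(2·√(π)) + O(x^6).
The coefficient of x^5 is 43/(960·√(π)).

Final answer: 43/(960·√(π))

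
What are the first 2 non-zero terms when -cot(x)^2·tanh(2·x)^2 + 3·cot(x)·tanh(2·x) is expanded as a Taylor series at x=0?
10·x^2/3 + 2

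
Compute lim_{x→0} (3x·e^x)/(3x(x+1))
Both numerator and denominator → 0 as x → 0; this is a 0/0 indeterminate form.
Expand each to leading order near x = 0: numerator ~ 3·x, denominator ~ 3·x.
The limit of the ratio is 1.

Final answer: 1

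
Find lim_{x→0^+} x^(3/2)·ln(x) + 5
The product is a 0·∞ indeterminate form at x → 0⁺.
Rewrite the product as ln(x) / x^(-3/2) and apply L'Hôpital, or use the standard hierarchy x^(-3/2) ≫ |ln x| as x → 0⁺.
The indeterminate product → 0, so the limit = 5.

Final answer: 5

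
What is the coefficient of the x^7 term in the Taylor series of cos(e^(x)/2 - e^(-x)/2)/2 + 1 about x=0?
0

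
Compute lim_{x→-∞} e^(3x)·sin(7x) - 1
Evaluate the dominant behaviour as x → -∞; each term tends to a finite value or vanishes.
Limit = -1.

Final answer: -1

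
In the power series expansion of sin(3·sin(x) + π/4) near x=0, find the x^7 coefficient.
Expand to order 7: sin(3·sin(x) + π/4) = -137·√(2)·x^7/105 - 277·√(2)·x^6/160 + 43·√(2)·x^5/20 + 39·√(2)·x^4/16 - 5·√(2)·x^3/2 - 9·√(2)·x^2/4 + 3·√(2)·x/2 + √(2)/2 + O(x^8).
The coefficient of x^7 is -137·√(2)/105.

Final answer: -137·√(2)/105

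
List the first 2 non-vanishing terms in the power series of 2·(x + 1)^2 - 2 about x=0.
2·x^2 + 4·x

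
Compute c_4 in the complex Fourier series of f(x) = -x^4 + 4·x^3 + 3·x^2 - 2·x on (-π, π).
Compute the real Fourier coefficients first: a_4 = 15/16 - π^2/2, b_4 = 7/4 - 2·π^2.
Then c_4 = (a_4 − i·b_4)/2 = -π^2/4 + 15/32 - 7·i/8 + i·π^2.

Final answer: -π^2/4 + 15/32 - 7·i/8 + i·π^2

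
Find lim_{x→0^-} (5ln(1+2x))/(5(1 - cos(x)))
Both numerator and denominator → 0 as x → 0^-; this is a 0/0 indeterminate form.
Expand each to leading order near x = 0: numerator ~ 10·x, denominator ~ 5·x^2/2.
The limit of the ratio is -∞.

Final answer: -∞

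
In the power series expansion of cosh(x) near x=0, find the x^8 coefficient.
Expand to order 8: cosh(x) = x^8/40320 + x^6/720 + x^4/24 + x^2/2 + 1 + O(x^9).
The coefficient of x^8 is 1/40320.

Final answer: 1/40320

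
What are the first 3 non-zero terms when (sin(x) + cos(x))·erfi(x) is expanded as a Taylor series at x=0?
-x^3/(3·√(π)) + 2·x^2/√(π) + 2·x/√(π)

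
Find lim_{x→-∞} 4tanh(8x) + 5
Evaluate the dominant behaviour as x → -∞; each term tends to a finite value or vanishes.
Limit = 1.

Final answer: 1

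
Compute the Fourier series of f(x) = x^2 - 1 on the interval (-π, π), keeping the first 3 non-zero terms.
-4·cos(x) + cos(2·x) - 1 + π^2/3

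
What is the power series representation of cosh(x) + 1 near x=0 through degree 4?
x^4/24 + x^2/2 + 2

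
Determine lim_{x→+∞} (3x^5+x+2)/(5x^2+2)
This is an ∞/∞ indeterminate form as x → +∞.
Divide numerator and denominator by x^5 and let the lower-order terms vanish; the numerator's degree 5 exceeds the denominator's degree 2, so the quotient diverges.
Limit = ∞.

Final answer: ∞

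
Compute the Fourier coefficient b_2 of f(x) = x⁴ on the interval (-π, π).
b_2 = (1/π) ∫_{-π}^{π} f(x)·sin(2x) dx.
Evaluate the integral (use parity and integration by parts as needed): b_2 = 0.

Final answer: 0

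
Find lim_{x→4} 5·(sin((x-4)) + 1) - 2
Direct substitution at x = 4 gives 3.

Final answer: 3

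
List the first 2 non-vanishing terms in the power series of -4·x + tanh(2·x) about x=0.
-8·x^3/3 - 2·x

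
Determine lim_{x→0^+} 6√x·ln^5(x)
This is a 0·∞ indeterminate form at x → 0⁺.
Rewrite the product as 6·ln^5(x) / x^(-1/2) and apply L'Hôpital, or use the standard hierarchy x^(-1/2) ≫ |ln x|^5 as x → 0⁺.
The indeterminate product → 0, so the limit = 0.

Final answer: 0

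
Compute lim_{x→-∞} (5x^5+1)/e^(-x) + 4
The quotient is an ∞/∞ indeterminate form as x → -∞.
Compare growth rates of the dominant terms (exponentials ≫ polynomials ≫ logarithms), or apply L'Hôpital's rule; the quotient → 0.
Adding the constant: 0 + 4 = 4. Limit = 4.

Final answer: 4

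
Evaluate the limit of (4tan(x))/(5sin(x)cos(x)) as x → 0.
Both numerator and denominator → 0 as x → 0; this is a 0/0 indeterminate form.
Expand each to leading order near x = 0: numerator ~ 4·x, denominator ~ 5·x.
The limit of the ratio is 4/5.

Final answer: 4/5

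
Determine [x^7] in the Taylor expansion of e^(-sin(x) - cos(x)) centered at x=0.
e^(-1)/48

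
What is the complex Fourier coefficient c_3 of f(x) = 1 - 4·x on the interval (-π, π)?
Compute the real Fourier coefficients first: a_3 = 0, b_3 = -8/3.
Then c_3 = (a_3 − i·b_3)/2 = 4·i/3.

Final answer: 4·i/3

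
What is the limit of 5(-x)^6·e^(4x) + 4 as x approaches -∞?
The product is a 0·∞ indeterminate form at x → -∞.
Rewrite the product as 5(-x)^6 / e^(-4x) (an ∞/∞ form) and apply L'Hôpital, or use the standard hierarchy e^(4|x|) ≫ |(-x)^6| as x → -∞.
The indeterminate product → 0, so the limit = 4.

Final answer: 4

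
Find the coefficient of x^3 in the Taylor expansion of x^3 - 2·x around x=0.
Expand to order 3: x^3 - 2·x = x^3 - 2·x + O(x^4).
The coefficient of x^3 is 1.

Final answer: 1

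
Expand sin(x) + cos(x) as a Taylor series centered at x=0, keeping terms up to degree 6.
-x^6/720 + x^5/120 + x^4/24 - x^3/6 - x^2/2 + x + 1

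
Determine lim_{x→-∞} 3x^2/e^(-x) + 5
The quotient is an ∞/∞ indeterminate form as x → -∞.
Compare growth rates of the dominant terms (exponentials ≫ polynomials ≫ logarithms), or apply L'Hôpital's rule; the quotient → 0.
Adding the constant: 0 + 5 = 5. Limit = 5.

Final answer: 5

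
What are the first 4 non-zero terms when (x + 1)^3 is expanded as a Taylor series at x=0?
x^3 + 3·x^2 + 3·x + 1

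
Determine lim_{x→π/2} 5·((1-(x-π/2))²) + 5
Direct substitution at x = π/2 gives 10.

Final answer: 10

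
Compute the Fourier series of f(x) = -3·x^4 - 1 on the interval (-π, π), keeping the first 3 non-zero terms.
(-144 + 24·π^2)·cos(x) + (9 - 6·π^2)·cos(2·x) - 3·π^4/5 - 1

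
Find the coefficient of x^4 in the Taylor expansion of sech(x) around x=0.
Expand to order 4: sech(x) = 5·x^4/24 - x^2/2 + 1 + O(x^5).
The coefficient of x^4 is 5/24.

Final answer: 5/24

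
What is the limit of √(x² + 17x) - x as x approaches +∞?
This is an ∞ − ∞ indeterminate form.
Multiply and divide by the conjugate √(x²+17x) + x; the x² terms cancel, leaving (17x)/(√(x²+17x)+x) → 17/2.
Limit = 17/2.

Final answer: 17/2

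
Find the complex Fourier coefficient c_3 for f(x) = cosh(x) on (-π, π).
Compute the real Fourier coefficients first: a_3 = -sinh(π)/(5·π), b_3 = 0.
Then c_3 = (a_3 − i·b_3)/2 = -sinh(π)/(10·π).

Final answer: -sinh(π)/(10·π)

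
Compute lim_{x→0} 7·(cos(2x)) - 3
Direct substitution at x = 0 gives 4.

Final answer: 4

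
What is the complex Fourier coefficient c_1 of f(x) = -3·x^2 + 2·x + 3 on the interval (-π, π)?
Compute the real Fourier coefficients first: a_1 = 12, b_1 = 4.
Then c_1 = (a_1 − i·b_1)/2 = 6 - 2·i.

Final answer: 6 - 2·i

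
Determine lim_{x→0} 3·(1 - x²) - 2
Direct substitution at x = 0 gives 1.

Final answer: 1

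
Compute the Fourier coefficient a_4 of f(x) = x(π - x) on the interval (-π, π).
a_4 = (1/π) ∫_{-π}^{π} f(x)·cos(4x) dx.
Evaluate the integral (use parity and integration by parts as needed): a_4 = -1/4.

Final answer: -1/4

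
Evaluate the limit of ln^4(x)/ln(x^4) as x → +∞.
This is an ∞/∞ indeterminate form as x → +∞.
Write ln(x^4) = 4·ln(x), reducing the quotient to ln^3(x)/4 → ∞.
Limit = ∞.

Final answer: ∞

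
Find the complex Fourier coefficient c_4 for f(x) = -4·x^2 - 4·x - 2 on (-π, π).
Compute the real Fourier coefficients first: a_4 = -1, b_4 = 2.
Then c_4 = (a_4 − i·b_4)/2 = -1/2 - i.

Final answer: -1/2 - i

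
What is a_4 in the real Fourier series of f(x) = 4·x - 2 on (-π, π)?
a_4 = (1/π) ∫_{-π}^{π} f(x)·cos(4x) dx.
Evaluate the integral (use parity and integration by parts as needed): a_4 = 0.

Final answer: 0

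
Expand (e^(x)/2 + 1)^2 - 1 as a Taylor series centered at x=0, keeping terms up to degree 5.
3·x^5/40 + 5·x^4/24 + x^3/2 + x^2 + 3·x/2 + 5/4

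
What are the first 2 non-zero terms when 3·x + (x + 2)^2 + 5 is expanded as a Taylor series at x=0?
7·x + 9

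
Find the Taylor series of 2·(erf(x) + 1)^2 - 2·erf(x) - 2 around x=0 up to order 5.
2·x^5/(5·√(π)) - 16·x^4/(3·π) - 4·x^3/(3·√(π)) + 8·x^2/π + 4·x/√(π)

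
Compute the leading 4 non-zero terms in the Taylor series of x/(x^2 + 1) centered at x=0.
-x^7 + x^5 - x^3 + x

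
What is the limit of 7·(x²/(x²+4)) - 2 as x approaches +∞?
Evaluate the dominant behaviour as x → +∞; each term tends to a finite value or vanishes.
Limit = 5.

Final answer: 5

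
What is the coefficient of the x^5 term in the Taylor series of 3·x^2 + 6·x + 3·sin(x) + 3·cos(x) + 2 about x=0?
Expand to order 5: 3·x^2 + 6·x + 3·sin(x) + 3·cos(x) + 2 = x^5/40 + x^4/8 - x^3/2 + 3·x^2/2 + 9·x + 5 + O(x^6).
The coefficient of x^5 is 1/40.

Final answer: 1/40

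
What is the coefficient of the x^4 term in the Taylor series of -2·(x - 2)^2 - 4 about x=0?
Expand to order 4: -2·(x - 2)^2 - 4 = -2·x^2 + 8·x - 12 + O(x^5).
The coefficient of x^4 is 0.

Final answer: 0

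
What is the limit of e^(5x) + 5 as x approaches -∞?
Evaluate the dominant behaviour as x → -∞; each term tends to a finite value or vanishes.
Limit = 5.

Final answer: 5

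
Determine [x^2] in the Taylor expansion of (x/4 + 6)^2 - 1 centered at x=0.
Expand to order 2: (x/4 + 6)^2 - 1 = x^2/16 + 3·x + 35 + O(x^3).
The coefficient of x^2 is 1/16.

Final answer: 1/16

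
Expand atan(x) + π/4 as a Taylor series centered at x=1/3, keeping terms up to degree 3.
atan(1/3) + π/4 + 9·(x - 1/3)/10 - 27·(x - 1/3)^2/100 - 81·(x - 1/3)^3/500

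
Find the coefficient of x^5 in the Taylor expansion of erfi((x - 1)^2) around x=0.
Expand to order 5: erfi((x - 1)^2) = -1588·e·x^5/(15·√(π)) + 158·e·x^4/(3·√(π)) - 24·e·x^3/√(π) + 10·e·x^2/√(π) - 4·e·x/√(π) + erfi(1) + O(x^6).
The coefficient of x^5 is -1588·e/(15·√(π)).

Final answer: -1588·e/(15·√(π))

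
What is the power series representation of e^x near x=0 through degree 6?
x^6/720 + x^5/120 + x^4/24 + x^3/6 + x^2/2 + x + 1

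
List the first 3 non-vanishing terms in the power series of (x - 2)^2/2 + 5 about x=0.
x^2/2 - 2·x + 7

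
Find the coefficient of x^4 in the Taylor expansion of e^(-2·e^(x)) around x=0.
Expand to order 4: e^(-2·e^(x)) = -x^4·e^(-2)/4 + x^3·e^(-2)/3 + x^2·e^(-2) - 2·x·e^(-2) + e^(-2) + O(x^5).
The coefficient of x^4 is -e^(-2)/4.

Final answer: -e^(-2)/4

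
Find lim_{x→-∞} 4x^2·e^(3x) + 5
The product is a 0·∞ indeterminate form at x → -∞.
Rewrite the product as 4x^2 / e^(-3x) (an ∞/∞ form) and apply L'Hôpital, or use the standard hierarchy e^(3|x|) ≫ |x^2| as x → -∞.
The indeterminate product → 0, so the limit = 5.

Final answer: 5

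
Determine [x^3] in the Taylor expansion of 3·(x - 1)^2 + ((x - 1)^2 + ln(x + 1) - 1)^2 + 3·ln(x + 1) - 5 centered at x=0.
0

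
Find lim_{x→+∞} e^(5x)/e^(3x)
This is an ∞/∞ indeterminate form as x → +∞.
Rewrite e^(5x)/e^(3x) = e^((5−3)x) = e^(2x); the exponent coefficient is 2 > 0 so e^(2x) → ∞.
Limit = ∞.

Final answer: ∞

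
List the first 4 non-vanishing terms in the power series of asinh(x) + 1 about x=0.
3·x^5/40 - x^3/6 + x + 1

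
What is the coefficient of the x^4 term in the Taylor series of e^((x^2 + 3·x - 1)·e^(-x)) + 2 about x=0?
Expand to order 4: e^((x^2 + 3·x - 1)·e^(-x)) + 2 = -43·x^4·e^(-1)/12 + 4·x^3·e^(-1)/3 + 11·x^2·e^(-1)/2 + 4·x·e^(-1) + e^(-1) + 2 + O(x^5).
The coefficient of x^4 is -43·e^(-1)/12.

Final answer: -43·e^(-1)/12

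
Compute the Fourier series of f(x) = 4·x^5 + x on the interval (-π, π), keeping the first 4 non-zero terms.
(-160·π^2 + 8·π^4 + 962)·sin(x) + (-4·π^4 - 31 + 20·π^2)·sin(2·x) + (-160·π^2/27 + 374/81 + 8·π^4/3)·sin(3·x) + (-2·π^4 - 23/16 + 5·π^2/2)·sin(4·x)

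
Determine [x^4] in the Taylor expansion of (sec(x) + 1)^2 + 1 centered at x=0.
Expand to order 4: (sec(x) + 1)^2 + 1 = 13·x^4/12 + 2·x^2 + 5 + O(x^5).
The coefficient of x^4 is 13/12.

Final answer: 13/12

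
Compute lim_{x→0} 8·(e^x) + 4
Direct substitution at x = 0 gives 12.

Final answer: 12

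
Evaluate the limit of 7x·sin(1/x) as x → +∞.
As x → +∞: let u = 1/x → 0⁺; then 7·x·sin(1/x) = 7·1·sin(u)/u → 7·1·1 = 7.
Limit = 7.

Final answer: 7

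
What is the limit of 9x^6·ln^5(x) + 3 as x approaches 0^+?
The product is a 0·∞ indeterminate form at x → 0⁺.
Rewrite the product as 9·ln^5(x) / x^(-6) and apply L'Hôpital, or use the standard hierarchy x^(-6) ≫ |ln x|^5 as x → 0⁺.
The indeterminate product → 0, so the limit = 3.

Final answer: 3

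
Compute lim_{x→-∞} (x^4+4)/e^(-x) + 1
The quotient is an ∞/∞ indeterminate form as x → -∞.
Compare growth rates of the dominant terms (exponentials ≫ polynomials ≫ logarithms), or apply L'Hôpital's rule; the quotient → 0.
Adding the constant: 0 + 1 = 1. Limit = 1.

Final answer: 1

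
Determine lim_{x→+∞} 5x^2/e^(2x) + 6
The quotient is an ∞/∞ indeterminate form as x → +∞.
The exponential denominator e^(2x) dominates the polynomial numerator (e^x ≫ x^2 as x → ∞), so the quotient → 0.
Adding the constant: 0 + 6 = 6. Limit = 6.

Final answer: 6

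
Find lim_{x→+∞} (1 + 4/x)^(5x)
As x → +∞: write (1 + 4/x)^(5x) = ((1 + 4/x)^x)^5 → (e^4)^5 = e^20.
Limit = e^(20).

Final answer: e^(20)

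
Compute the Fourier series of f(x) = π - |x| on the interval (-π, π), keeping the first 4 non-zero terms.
4·cos(x)/π + 4·cos(3·x)/(9·π) + 4·cos(5·x)/(25·π) + π/2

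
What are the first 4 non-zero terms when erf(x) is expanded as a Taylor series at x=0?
-x^7/(21·√(π)) + x^5/(5·√(π)) - 2·x^3/(3·√(π)) + 2·x/√(π)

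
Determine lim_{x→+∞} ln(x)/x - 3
Evaluate the dominant behaviour as x → +∞; each term tends to a finite value or vanishes.
Limit = -3.

Final answer: -3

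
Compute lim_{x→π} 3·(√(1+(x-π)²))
Direct substitution at x = π gives 3.

Final answer: 3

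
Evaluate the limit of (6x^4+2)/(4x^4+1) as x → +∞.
This is an ∞/∞ indeterminate form as x → +∞.
Divide numerator and denominator by x^4 and let the lower-order terms vanish; the leading terms give 6/4 = 3/2.
Limit = 3/2.

Final answer: 3/2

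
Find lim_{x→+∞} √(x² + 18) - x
This is an ∞ − ∞ indeterminate form.
Multiply and divide by the conjugate √(x²+18) + x; the x² terms cancel, leaving 18/(√(x²+18)+x) → 0.
Limit = 0.

Final answer: 0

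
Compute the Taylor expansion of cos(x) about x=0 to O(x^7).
-x^6/720 + x^4/24 - x^2/2 + 1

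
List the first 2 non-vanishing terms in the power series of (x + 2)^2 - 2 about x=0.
4·x + 2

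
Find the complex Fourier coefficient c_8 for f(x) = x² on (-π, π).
Compute the real Fourier coefficients first: a_8 = 1/16, b_8 = 0.
Then c_8 = (a_8 − i·b_8)/2 = 1/32.

Final answer: 1/32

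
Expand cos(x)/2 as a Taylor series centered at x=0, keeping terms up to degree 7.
-x^6/1440 + x^4/48 - x^2/4 + 1/2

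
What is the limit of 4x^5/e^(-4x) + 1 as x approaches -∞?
The quotient is an ∞/∞ indeterminate form as x → -∞.
Compare growth rates of the dominant terms (exponentials ≫ polynomials ≫ logarithms), or apply L'Hôpital's rule; the quotient → 0.
Adding the constant: 0 + 1 = 1. Limit = 1.

Final answer: 1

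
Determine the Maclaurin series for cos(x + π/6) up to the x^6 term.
-√(3)·x^6/1440 - x^5/240 + √(3)·x^4/48 + x^3/12 - √(3)·x^2/4 - x/2 + √(3)/2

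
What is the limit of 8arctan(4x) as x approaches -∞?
Evaluate the dominant behaviour as x → -∞; each term tends to a finite value or vanishes.
Limit = -4·π.

Final answer: -4·π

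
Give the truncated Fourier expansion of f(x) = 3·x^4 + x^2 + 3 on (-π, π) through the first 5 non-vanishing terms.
(140 - 24·π^2)·cos(x) + (-8 + 6·π^2)·cos(2·x) + (4/3 - 8·π^2/3)·cos(3·x) + (-5/16 + 3·π^2/2)·cos(4·x) + 3 + π^2/3 + 3·π^4/5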